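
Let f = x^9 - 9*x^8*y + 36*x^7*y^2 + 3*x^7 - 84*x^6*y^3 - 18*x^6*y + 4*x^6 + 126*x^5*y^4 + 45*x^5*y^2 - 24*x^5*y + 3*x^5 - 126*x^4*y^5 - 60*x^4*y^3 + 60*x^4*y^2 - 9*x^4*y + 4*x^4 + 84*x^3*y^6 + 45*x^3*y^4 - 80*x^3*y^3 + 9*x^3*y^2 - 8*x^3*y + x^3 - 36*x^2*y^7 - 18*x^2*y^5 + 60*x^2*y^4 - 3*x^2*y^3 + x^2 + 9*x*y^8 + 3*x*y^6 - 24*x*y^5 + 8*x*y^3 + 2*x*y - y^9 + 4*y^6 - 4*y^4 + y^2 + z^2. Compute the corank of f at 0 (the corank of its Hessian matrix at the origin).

The Hessian at 0 is [[2, 2, 0], [2, 2, 0], [0, 0, 2]] of rank 2; hence corank 1.

1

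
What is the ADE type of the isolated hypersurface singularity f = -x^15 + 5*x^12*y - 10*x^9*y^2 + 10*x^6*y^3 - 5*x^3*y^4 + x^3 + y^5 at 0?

E_{8}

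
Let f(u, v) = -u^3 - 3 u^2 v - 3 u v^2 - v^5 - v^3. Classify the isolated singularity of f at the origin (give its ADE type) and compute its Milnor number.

Type E8, Milnor number mu = 8.

The Hessian of f at 0 has rank 0. Corank 2; j^3 = -(u + v)^3 is a perfect cube, so E-series; the 5-jet and mu = 8 give E_8.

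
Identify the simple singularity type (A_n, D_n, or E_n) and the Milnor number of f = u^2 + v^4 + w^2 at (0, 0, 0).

Type A_{3}, Milnor number mu = 3.

The Hessian of f at 0 has rank 2. Corank 1: A-series; mu = 3 gives A_3.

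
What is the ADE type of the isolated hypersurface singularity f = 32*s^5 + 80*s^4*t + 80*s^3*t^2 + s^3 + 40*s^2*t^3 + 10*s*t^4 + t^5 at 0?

The Hessian of f at 0 is [[0, 0], [0, 0]] with rank 0, so corank 2. A Groebner basis of the Jacobian ideal J(f) in C{s,t} is {t^5, s*t^3 + t^4/8, s^2}; counting standard monomials gives mu = 8. Corank 2; j^3 = s^3 is a perfect cube, so E-series; the 5-jet and mu = 8 give E_8.

E_8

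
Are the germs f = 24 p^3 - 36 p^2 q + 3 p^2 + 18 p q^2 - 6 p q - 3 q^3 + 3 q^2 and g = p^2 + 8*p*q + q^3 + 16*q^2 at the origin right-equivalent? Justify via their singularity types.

Yes.

The Hessian of f at 0 is [[6, -6], [-6, 6]] with rank 1, so corank 1. A Groebner basis of the Jacobian ideal J(f) in C{p,q} is {q^2, p - q}; counting standard monomials gives mu = 2. Corank 1: A-series; mu = 2 gives A_2. The Hessian of g at 0 is [[2, 8], [8, 32]] with rank 1, so corank 1. A Groebner basis of the Jacobian ideal J(g) in C{p,q} is {q^2, p + 4*q}; counting standard monomials gives mu = 2. Corank 1: A-series; mu = 2 gives A_2. Both have type A_2, hence right-equivalent.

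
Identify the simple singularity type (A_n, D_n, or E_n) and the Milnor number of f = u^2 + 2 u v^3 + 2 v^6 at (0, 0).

The Hessian of f at 0 is [[2, 0], [0, 0]] with rank 1, so corank 1. A Groebner basis of the Jacobian ideal J(f) in C{u,v} is {u*v^2, u + v^3, u^2}; counting standard monomials gives mu = 5. Corank 1: A-series; mu = 5 gives A_5.

Type A5, Milnor number mu = 5.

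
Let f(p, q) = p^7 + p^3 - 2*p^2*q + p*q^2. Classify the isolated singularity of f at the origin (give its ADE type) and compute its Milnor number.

The Hessian of f at 0 has rank 0. Corank 2; j^3 = p*(p - q)^2 has shape L^2 M (L != M), so D-series; mu = 8 gives D_8.

Type D_{8}, Milnor number mu = 8.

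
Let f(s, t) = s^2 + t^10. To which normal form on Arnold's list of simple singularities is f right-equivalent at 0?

A_9

The Hessian of f at 0 is [[2, 0], [0, 0]] with rank 1, so corank 1. A Groebner basis of the Jacobian ideal J(f) in C{s,t} is {t^9, s}; counting standard monomials gives mu = 9. Corank 1: A-series; mu = 9 gives A_9.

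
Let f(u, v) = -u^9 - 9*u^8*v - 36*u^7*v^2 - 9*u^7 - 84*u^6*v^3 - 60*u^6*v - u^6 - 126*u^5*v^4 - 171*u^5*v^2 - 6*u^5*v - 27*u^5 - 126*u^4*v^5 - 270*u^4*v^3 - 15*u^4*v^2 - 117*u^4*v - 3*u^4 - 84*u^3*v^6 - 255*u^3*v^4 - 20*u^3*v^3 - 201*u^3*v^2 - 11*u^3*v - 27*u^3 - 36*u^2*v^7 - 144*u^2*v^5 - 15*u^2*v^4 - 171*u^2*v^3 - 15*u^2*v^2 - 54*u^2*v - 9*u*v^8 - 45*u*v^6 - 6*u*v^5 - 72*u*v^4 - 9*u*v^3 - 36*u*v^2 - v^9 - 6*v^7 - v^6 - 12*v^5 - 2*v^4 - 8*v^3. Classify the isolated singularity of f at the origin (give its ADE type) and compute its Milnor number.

Type E7, Milnor number mu = 7.

The Hessian of f at 0 is [[0, 0], [0, 0]] with rank 0, so corank 2. A Groebner basis of the Jacobian ideal J(f) in C{u,v} is {19683*u^2 + 26244*u*v + v^4 + 27*v^3 + 8748*v^2, u^3 + 270*u^2 + 360*u*v + 2*v^3/3 + 120*v^2, u^2*v - 243*u^2 - 324*u*v - 7*v^3/9 - 108*v^2, 162*u^2 + u*v^2 + 216*u*v + 8*v^3/9 + 72*v^2}; counting standard monomials gives mu = 7. Corank 2; j^3 = -(3*u + 2*v)^3 is a perfect cube, so E-series; the 4-jet and mu = 7 give E_7.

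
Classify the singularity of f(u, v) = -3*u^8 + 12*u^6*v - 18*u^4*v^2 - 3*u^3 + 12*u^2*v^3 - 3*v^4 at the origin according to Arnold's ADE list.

The Hessian of f at 0 is [[0, 0], [0, 0]] with rank 0, so corank 2. A Groebner basis of the Jacobian ideal J(f) in C{u,v} is {v^3, u^2}; counting standard monomials gives mu = 6. Corank 2; j^3 = -3*u^3 is a perfect cube, so E-series; the 4-jet and mu = 6 give E_6.

E_6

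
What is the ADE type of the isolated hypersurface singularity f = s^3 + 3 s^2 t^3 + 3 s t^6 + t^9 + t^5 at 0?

E_8

The Hessian of f at 0 has rank 0. Corank 2; j^3 = s^3 is a perfect cube, so E-series; the 5-jet and mu = 8 give E_8.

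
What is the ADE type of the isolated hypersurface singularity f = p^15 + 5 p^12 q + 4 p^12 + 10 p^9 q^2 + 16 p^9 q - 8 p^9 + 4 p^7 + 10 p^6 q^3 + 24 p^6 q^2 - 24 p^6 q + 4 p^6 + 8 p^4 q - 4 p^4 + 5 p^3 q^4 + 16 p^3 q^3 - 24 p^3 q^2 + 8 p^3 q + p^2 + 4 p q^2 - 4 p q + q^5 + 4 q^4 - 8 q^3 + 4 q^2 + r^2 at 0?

The Hessian of f at 0 is [[2, -4, 0], [-4, 8, 0], [0, 0, 2]] with rank 2, so corank 1. A Groebner basis of the Jacobian ideal J(f) in C{p,q,r} is {-p/16 + q^3 - q^2/8 + q/8, p^2 + p/2 - 3*q^2 - q, p*q + p/8 - 7*q^2/4 - q/4, r}; counting standard monomials gives mu = 4. Corank 1: A-series; mu = 4 gives A_4.

A4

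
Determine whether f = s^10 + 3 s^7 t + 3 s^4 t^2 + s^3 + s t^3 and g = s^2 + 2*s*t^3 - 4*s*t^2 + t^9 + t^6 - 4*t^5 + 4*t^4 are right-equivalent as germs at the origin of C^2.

No.

The Hessian of f at 0 has rank 0. Corank 2; j^3 = s^3 is a perfect cube, so E-series; the 4-jet and mu = 7 give E_7. The Hessian of g at 0 has rank 1. Corank 1: A-series; mu = 8 gives A_8. f is E_7 but g is A_8, hence not right-equivalent.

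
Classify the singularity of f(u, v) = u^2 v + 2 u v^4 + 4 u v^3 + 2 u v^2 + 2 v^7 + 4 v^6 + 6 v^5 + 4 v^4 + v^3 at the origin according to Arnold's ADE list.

The Hessian of f at 0 is [[0, 0], [0, 0]] with rank 0, so corank 2. A Groebner basis of the Jacobian ideal J(f) in C{u,v} is {-u^2/6 + u*v^3 - 8*u*v^2/3 + 10*u*v/3 + 14*v^3/3 + 7*v^2/2, u*v + v^4 + 2*v^3 + v^2, u^3 - 10*u^2/3 - 85*u*v^2/3 + 92*u*v/3 + 142*v^3/3 + 34*v^2, u^2*v + 2*u^2/3 + 26*u*v^2/3 - 28*u*v/3 - 41*v^3/3 - 10*v^2}; counting standard monomials gives mu = 8. Corank 2; j^3 = v*(u + v)^2 has shape L^2 M (L != M), so D-series; mu = 8 gives D_8.

D_{8}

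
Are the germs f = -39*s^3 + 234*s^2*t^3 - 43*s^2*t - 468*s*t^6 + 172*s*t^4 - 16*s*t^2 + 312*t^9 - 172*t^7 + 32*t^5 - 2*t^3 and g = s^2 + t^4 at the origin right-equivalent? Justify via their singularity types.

No.

The Hessian of f at 0 is [[0, 0], [0, 0]] with rank 0, so corank 2. A Groebner basis of the Jacobian ideal J(f) in C{s,t} is {t^3, s^2 - 2*t^2/23, s*t + 7*t^2/23}; counting standard monomials gives mu = 4. Corank 2; j^3 = -(3*s + t)*(13*s^2 + 10*s*t + 2*t^2) splits into three distinct lines over C (the quadratic factor has nonzero discriminant), so D_4. The Hessian of g at 0 is [[2, 0], [0, 0]] with rank 1, so corank 1. A Groebner basis of the Jacobian ideal J(g) in C{s,t} is {t^3, s}; counting standard monomials gives mu = 3. Corank 1: A-series; mu = 3 gives A_3. f is D_4 but g is A_3, hence not right-equivalent.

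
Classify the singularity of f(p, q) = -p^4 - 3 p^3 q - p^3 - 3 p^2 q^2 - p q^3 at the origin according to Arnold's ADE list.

E_{7}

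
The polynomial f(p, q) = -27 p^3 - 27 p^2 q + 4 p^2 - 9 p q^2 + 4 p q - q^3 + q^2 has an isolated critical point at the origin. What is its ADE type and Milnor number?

Type A_{2}, Milnor number mu = 2.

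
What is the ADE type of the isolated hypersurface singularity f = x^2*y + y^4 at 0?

The Hessian of f at 0 has rank 0. Corank 2; j^3 = x^2*y has shape L^2 M (L != M), so D-series; mu = 5 gives D_5.

D_{5}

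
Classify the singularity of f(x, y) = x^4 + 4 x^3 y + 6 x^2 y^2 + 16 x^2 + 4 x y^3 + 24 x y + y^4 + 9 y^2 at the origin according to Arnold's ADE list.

The Hessian of f at 0 is [[32, 24], [24, 18]] with rank 1, so corank 1. A Groebner basis of the Jacobian ideal J(f) in C{x,y} is {y^3, x + 3*y/4}; counting standard monomials gives mu = 3. Corank 1: A-series; mu = 3 gives A_3.

A_3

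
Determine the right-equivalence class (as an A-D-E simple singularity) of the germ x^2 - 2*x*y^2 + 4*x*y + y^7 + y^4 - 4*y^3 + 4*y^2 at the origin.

A6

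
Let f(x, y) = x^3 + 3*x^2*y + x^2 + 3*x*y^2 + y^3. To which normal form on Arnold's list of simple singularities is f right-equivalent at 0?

A_{2}

The Hessian of f at 0 has rank 1. Corank 1: A-series; mu = 2 gives A_2.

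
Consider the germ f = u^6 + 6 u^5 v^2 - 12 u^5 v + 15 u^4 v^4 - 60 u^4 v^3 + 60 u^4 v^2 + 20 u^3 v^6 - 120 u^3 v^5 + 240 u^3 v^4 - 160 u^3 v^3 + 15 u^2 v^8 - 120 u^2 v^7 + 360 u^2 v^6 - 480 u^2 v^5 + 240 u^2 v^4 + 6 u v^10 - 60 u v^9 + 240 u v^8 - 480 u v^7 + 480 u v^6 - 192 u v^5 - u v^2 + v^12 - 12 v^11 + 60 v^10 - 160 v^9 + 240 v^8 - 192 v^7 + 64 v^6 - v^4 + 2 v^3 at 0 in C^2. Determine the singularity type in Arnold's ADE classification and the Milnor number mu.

Type D_{7}, Milnor number mu = 7.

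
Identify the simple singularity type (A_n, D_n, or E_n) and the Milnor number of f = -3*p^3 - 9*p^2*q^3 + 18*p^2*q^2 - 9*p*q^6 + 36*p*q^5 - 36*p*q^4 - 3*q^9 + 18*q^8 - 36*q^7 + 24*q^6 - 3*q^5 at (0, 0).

Type E_{8}, Milnor number mu = 8.

The Hessian of f at 0 has rank 0. Corank 2; j^3 = -3*p^3 is a perfect cube, so E-series; the 5-jet and mu = 8 give E_8.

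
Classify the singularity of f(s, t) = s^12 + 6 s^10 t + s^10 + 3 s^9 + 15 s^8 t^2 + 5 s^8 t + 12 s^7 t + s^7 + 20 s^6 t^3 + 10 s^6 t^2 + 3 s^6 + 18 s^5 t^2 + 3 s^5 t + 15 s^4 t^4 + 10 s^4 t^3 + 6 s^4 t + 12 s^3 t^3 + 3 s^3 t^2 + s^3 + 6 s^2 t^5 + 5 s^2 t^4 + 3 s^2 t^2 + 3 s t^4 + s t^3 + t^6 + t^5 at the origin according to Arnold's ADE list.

The Hessian of f at 0 is [[0, 0], [0, 0]] with rank 0, so corank 2. A Groebner basis of the Jacobian ideal J(f) in C{s,t} is {-s^2 + t^4 - t^3/3, s^3, s^2*t + s^2/3 + t^3/9, s^2 + s*t^2 + t^3/3}; counting standard monomials gives mu = 7. Corank 2; j^3 = s^3 is a perfect cube, so E-series; the 4-jet and mu = 7 give E_7.

E_{7}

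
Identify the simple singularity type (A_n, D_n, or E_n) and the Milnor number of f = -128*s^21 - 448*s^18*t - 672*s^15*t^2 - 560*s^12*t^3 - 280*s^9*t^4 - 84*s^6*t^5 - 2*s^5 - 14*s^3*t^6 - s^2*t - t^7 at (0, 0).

Type D8, Milnor number mu = 8.

The Hessian of f at 0 is [[0, 0], [0, 0]] with rank 0, so corank 2. A Groebner basis of the Jacobian ideal J(f) in C{s,t} is {s^2/7 + t^6, s^3, s*t}; counting standard monomials gives mu = 8. Corank 2; j^3 = -s^2*t has shape L^2 M (L != M), so D-series; mu = 8 gives D_8.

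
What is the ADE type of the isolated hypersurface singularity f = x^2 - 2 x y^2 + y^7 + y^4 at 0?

The Hessian of f at 0 has rank 1. Corank 1: A-series; mu = 6 gives A_6.

A6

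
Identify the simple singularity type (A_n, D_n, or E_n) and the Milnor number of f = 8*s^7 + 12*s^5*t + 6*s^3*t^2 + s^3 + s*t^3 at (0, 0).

Type E7, Milnor number mu = 7.

The Hessian of f at 0 has rank 0. Corank 2; j^3 = s^3 is a perfect cube, so E-series; the 4-jet and mu = 7 give E_7.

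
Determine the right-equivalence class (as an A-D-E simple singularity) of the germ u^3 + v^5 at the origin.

The Hessian of f at 0 has rank 0. Corank 2; j^3 = u^3 is a perfect cube, so E-series; the 5-jet and mu = 8 give E_8.

E_{8}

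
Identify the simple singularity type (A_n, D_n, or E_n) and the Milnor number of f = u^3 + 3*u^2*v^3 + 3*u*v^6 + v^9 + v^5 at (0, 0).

Type E_{8}, Milnor number mu = 8.

The Hessian of f at 0 has rank 0. Corank 2; j^3 = u^3 is a perfect cube, so E-series; the 5-jet and mu = 8 give E_8.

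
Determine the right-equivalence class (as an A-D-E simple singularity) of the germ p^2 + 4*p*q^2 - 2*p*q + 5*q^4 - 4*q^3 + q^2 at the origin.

A_3

The Hessian of f at 0 has rank 1. Corank 1: A-series; mu = 3 gives A_3.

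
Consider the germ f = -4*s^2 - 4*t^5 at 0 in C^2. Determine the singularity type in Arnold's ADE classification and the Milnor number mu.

Type A_4, Milnor number mu = 4.

The Hessian of f at 0 has rank 1. Corank 1: A-series; mu = 4 gives A_4.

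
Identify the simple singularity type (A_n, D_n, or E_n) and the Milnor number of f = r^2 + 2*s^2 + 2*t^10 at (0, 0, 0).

The Hessian of f at 0 has rank 2. Corank 1: A-series; mu = 9 gives A_9.

Type A9, Milnor number mu = 9.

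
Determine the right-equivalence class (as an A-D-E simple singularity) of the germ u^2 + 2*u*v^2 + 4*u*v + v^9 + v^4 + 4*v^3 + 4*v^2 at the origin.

A_8

The Hessian of f at 0 has rank 1. Corank 1: A-series; mu = 8 gives A_8.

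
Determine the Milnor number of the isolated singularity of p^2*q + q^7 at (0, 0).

The Hessian of f at 0 has rank 0. Corank 2; j^3 = p^2*q has shape L^2 M (L != M), so D-series; mu = 8 gives D_8.

8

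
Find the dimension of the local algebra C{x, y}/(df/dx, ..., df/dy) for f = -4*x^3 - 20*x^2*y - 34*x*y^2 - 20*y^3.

The Hessian of f at 0 has rank 0. Corank 2; j^3 = -2*(x + 2*y)*(2*x^2 + 6*x*y + 5*y^2) splits into three distinct lines over C (the quadratic factor has nonzero discriminant), so D_4.

4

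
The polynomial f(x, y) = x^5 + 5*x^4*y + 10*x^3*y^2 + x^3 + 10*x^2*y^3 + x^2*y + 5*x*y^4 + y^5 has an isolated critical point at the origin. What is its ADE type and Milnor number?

The Hessian of f at 0 has rank 0. Corank 2; j^3 = x^2*(x + y) has shape L^2 M (L != M), so D-series; mu = 6 gives D_6.

Type D6, Milnor number mu = 6.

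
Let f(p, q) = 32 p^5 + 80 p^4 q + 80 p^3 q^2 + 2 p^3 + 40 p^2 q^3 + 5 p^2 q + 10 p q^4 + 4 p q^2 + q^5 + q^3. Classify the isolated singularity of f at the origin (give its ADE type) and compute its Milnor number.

Type D6, Milnor number mu = 6.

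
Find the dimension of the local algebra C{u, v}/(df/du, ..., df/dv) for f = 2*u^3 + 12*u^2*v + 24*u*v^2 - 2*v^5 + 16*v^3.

The Hessian of f at 0 has rank 0. Corank 2; j^3 = 2*(u + 2*v)^3 is a perfect cube, so E-series; the 5-jet and mu = 8 give E_8.

8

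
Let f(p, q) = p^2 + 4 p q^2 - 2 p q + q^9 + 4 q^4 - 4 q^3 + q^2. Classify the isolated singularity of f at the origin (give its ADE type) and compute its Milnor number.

Type A_{8}, Milnor number mu = 8.

The Hessian of f at 0 has rank 1. Corank 1: A-series; mu = 8 gives A_8.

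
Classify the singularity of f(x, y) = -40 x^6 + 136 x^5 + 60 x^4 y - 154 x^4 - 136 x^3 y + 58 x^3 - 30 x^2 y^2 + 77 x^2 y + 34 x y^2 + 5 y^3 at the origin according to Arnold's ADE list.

The Hessian of f at 0 has rank 0. Corank 2; j^3 = (2*x + y)*(29*x^2 + 24*x*y + 5*y^2) splits into three distinct lines over C (the quadratic factor has nonzero discriminant), so D_4.

D_4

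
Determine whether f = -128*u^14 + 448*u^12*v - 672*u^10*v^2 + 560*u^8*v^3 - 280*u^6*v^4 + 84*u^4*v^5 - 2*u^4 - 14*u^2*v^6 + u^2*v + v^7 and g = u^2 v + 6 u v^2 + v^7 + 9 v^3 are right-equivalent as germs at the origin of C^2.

Yes.

The Hessian of f at 0 has rank 0. Corank 2; j^3 = u^2*v has shape L^2 M (L != M), so D-series; mu = 8 gives D_8. The Hessian of g at 0 has rank 0. Corank 2; j^3 = v*(u + 3*v)^2 has shape L^2 M (L != M), so D-series; mu = 8 gives D_8. Both have type D_8, hence right-equivalent.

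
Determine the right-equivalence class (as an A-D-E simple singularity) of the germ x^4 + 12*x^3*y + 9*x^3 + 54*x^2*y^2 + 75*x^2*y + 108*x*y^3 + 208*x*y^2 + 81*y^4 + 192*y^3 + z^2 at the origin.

D_{5}

The Hessian of f at 0 has rank 1. Corank 2; j^3 = (x + 3*y)*(3*x + 8*y)^2 has shape L^2 M (L != M), so D-series; mu = 5 gives D_5.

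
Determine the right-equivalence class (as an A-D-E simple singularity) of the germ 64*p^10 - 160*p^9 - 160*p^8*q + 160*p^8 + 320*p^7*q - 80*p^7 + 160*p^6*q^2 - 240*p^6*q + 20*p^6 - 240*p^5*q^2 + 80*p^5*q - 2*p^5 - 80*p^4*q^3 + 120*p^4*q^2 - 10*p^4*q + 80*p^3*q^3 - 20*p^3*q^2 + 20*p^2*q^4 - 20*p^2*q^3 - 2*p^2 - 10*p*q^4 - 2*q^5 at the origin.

A4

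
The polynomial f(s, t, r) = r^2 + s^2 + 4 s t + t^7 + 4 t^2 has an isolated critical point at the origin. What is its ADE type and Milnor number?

Type A_{6}, Milnor number mu = 6.

The Hessian of f at 0 has rank 2. Corank 1: A-series; mu = 6 gives A_6.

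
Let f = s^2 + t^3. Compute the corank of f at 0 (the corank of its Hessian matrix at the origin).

1

Hessian at 0 has rank 1.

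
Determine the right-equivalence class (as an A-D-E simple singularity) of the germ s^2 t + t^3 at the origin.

D_{4}

The Hessian of f at 0 is [[0, 0], [0, 0]] with rank 0, so corank 2. A Groebner basis of the Jacobian ideal J(f) in C{s,t} is {t^3, s^2 + 3*t^2, s*t}; counting standard monomials gives mu = 4. Corank 2; j^3 = t*(s^2 + t^2) splits into three distinct lines over C (the quadratic factor has nonzero discriminant), so D_4.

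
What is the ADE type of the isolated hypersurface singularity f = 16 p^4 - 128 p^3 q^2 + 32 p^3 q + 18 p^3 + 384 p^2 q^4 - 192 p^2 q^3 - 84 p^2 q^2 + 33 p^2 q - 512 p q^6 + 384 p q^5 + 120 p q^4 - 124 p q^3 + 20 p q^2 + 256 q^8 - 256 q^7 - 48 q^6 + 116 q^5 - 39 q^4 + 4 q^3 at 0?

D_{5}

The Hessian of f at 0 is [[0, 0], [0, 0]] with rank 0, so corank 2. A Groebner basis of the Jacobian ideal J(f) in C{p,q} is {p*q^2 + 27*p*q/85 + 18*q^2/85, -81*p*q/170 + q^3 - 27*q^2/85, p^2 + 338*p*q/255 + 112*q^2/255}; counting standard monomials gives mu = 5. Corank 2; j^3 = (2*p + q)*(3*p + 2*q)^2 has shape L^2 M (L != M), so D-series; mu = 5 gives D_5.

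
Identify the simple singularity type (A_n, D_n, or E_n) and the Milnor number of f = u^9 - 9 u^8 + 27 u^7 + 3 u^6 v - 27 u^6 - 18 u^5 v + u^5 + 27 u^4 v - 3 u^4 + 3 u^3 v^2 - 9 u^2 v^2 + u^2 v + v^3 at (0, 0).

The Hessian of f at 0 has rank 0. Corank 2; j^3 = v*(u^2 + v^2) splits into three distinct lines over C (the quadratic factor has nonzero discriminant), so D_4.

Type D_{4}, Milnor number mu = 4.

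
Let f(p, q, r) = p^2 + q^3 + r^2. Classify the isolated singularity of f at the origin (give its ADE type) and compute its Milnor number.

Type A_{2}, Milnor number mu = 2.

The Hessian of f at 0 has rank 2. Corank 1: A-series; mu = 2 gives A_2.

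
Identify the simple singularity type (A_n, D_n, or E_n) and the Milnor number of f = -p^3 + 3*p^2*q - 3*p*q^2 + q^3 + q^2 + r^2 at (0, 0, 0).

Type A2, Milnor number mu = 2.

The Hessian of f at 0 has rank 2. Corank 1: A-series; mu = 2 gives A_2.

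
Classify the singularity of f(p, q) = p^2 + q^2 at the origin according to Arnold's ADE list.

The Hessian of f at 0 has rank 2. Corank 0: nondegenerate Morse point, so A_1.

A_{1}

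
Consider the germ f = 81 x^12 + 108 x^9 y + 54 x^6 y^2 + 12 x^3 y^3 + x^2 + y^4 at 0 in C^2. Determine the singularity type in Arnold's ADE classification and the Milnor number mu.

Type A_{3}, Milnor number mu = 3.

The Hessian of f at 0 has rank 1. Corank 1: A-series; mu = 3 gives A_3.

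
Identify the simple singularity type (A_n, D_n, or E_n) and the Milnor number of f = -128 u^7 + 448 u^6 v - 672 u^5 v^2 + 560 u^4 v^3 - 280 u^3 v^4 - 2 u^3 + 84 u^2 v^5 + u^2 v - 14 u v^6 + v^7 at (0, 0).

The Hessian of f at 0 is [[0, 0], [0, 0]] with rank 0, so corank 2. A Groebner basis of the Jacobian ideal J(f) in C{u,v} is {u*v/14 + v^6, u*v^2, u^2 - u*v/2}; counting standard monomials gives mu = 8. Corank 2; j^3 = -u^2*(2*u - v) has shape L^2 M (L != M), so D-series; mu = 8 gives D_8.

Type D_8, Milnor number mu = 8.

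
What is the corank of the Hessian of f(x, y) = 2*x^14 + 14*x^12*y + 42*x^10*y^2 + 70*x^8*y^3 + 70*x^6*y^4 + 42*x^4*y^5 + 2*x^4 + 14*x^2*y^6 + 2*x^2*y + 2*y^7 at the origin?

2

The Hessian at 0 is [[0, 0], [0, 0]] of rank 0; hence corank 2.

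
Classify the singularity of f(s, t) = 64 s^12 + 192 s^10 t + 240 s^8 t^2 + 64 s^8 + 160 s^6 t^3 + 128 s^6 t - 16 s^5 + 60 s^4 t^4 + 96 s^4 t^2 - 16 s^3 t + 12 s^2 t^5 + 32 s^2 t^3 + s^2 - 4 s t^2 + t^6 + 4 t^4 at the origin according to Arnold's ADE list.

A_{5}

The Hessian of f at 0 has rank 1. Corank 1: A-series; mu = 5 gives A_5.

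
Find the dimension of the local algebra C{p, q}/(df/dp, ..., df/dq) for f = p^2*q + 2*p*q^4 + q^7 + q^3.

4

The Hessian of f at 0 has rank 0. Corank 2; j^3 = q*(p^2 + q^2) splits into three distinct lines over C (the quadratic factor has nonzero discriminant), so D_4.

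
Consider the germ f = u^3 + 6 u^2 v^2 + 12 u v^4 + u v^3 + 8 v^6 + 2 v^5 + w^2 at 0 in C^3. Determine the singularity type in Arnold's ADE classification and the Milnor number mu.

The Hessian of f at 0 is [[0, 0, 0], [0, 0, 0], [0, 0, 2]] with rank 1, so corank 2. A Groebner basis of the Jacobian ideal J(f) in C{u,v,w} is {-u^2/4 + v^4 - v^3/12, u^3, u^2*v + u^2/12 + v^3/36, u^2/2 + u*v^2 + v^3/6, w}; counting standard monomials gives mu = 7. Corank 2; j^3 = u^3 is a perfect cube, so E-series; the 4-jet and mu = 7 give E_7.

Type E_{7}, Milnor number mu = 7.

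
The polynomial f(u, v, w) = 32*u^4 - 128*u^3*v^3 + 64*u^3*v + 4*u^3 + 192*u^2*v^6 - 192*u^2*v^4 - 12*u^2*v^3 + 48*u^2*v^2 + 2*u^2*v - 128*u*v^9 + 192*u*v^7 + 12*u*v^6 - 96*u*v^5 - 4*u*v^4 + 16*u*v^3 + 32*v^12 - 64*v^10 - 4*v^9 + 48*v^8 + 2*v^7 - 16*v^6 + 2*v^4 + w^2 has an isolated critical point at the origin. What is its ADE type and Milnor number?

The Hessian of f at 0 has rank 1. Corank 2; j^3 = 2*u^2*(2*u + v) has shape L^2 M (L != M), so D-series; mu = 5 gives D_5.

Type D_5, Milnor number mu = 5.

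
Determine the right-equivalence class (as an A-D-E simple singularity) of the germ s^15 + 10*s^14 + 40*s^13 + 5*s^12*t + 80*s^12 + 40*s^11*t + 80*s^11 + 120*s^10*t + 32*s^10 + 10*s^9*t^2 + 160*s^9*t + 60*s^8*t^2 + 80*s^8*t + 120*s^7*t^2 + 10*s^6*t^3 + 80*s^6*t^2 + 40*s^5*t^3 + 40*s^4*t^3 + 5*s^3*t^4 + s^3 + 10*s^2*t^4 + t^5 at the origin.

E_8

The Hessian of f at 0 is [[0, 0], [0, 0]] with rank 0, so corank 2. A Groebner basis of the Jacobian ideal J(f) in C{s,t} is {t^4, s^2}; counting standard monomials gives mu = 8. Corank 2; j^3 = s^3 is a perfect cube, so E-series; the 5-jet and mu = 8 give E_8.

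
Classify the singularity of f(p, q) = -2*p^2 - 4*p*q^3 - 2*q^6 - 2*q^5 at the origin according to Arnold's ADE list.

A_4

The Hessian of f at 0 is [[-4, 0], [0, 0]] with rank 1, so corank 1. A Groebner basis of the Jacobian ideal J(f) in C{p,q} is {p + q^3, p^2, p*q}; counting standard monomials gives mu = 4. Corank 1: A-series; mu = 4 gives A_4.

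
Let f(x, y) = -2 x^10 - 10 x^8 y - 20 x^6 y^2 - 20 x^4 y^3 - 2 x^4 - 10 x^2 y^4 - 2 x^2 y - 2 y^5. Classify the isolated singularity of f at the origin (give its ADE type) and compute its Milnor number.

The Hessian of f at 0 has rank 0. Corank 2; j^3 = -2*x^2*y has shape L^2 M (L != M), so D-series; mu = 6 gives D_6.

Type D6, Milnor number mu = 6.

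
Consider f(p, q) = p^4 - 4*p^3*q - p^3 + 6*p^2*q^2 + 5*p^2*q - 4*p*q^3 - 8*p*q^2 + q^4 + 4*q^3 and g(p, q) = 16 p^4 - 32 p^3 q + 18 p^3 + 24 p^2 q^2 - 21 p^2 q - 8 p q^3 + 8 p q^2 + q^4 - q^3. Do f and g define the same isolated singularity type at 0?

Yes.

The Hessian of f at 0 is [[0, 0], [0, 0]] with rank 0, so corank 2. A Groebner basis of the Jacobian ideal J(f) in C{p,q} is {p*q^2 + p*q/2 - q^2, p*q/4 + q^3 - q^2/2, p^2 - 3*p*q + 2*q^2}; counting standard monomials gives mu = 5. Corank 2; j^3 = -(p - 2*q)^2*(p - q) has shape L^2 M (L != M), so D-series; mu = 5 gives D_5. The Hessian of g at 0 is [[0, 0], [0, 0]] with rank 0, so corank 2. A Groebner basis of the Jacobian ideal J(g) in C{p,q} is {p*q^2 - 27*p*q/8 + 9*q^2/8, -81*p*q/8 + q^3 + 27*q^2/8, p^2 - 5*p*q/6 + q^2/6}; counting standard monomials gives mu = 5. Corank 2; j^3 = (2*p - q)*(3*p - q)^2 has shape L^2 M (L != M), so D-series; mu = 5 gives D_5. Both have type D_5, hence right-equivalent.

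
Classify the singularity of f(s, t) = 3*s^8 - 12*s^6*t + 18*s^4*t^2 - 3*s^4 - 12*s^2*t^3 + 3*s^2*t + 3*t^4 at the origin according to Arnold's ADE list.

The Hessian of f at 0 is [[0, 0], [0, 0]] with rank 0, so corank 2. A Groebner basis of the Jacobian ideal J(f) in C{s,t} is {s^3, s^2/4 + t^3, s*t}; counting standard monomials gives mu = 5. Corank 2; j^3 = 3*s^2*t has shape L^2 M (L != M), so D-series; mu = 5 gives D_5.

D_5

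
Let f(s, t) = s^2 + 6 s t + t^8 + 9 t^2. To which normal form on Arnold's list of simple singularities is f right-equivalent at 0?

A7

The Hessian of f at 0 has rank 1. Corank 1: A-series; mu = 7 gives A_7.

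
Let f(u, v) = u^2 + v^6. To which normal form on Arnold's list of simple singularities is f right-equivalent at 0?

The Hessian of f at 0 is [[2, 0], [0, 0]] with rank 1, so corank 1. A Groebner basis of the Jacobian ideal J(f) in C{u,v} is {v^5, u}; counting standard monomials gives mu = 5. Corank 1: A-series; mu = 5 gives A_5.

A_5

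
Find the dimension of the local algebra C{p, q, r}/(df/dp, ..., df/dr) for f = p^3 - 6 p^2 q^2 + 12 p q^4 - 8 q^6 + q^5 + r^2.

8

The Hessian of f at 0 has rank 1. Corank 2; j^3 = p^3 is a perfect cube, so E-series; the 5-jet and mu = 8 give E_8.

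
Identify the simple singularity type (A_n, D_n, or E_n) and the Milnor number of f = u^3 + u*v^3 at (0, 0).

The Hessian of f at 0 is [[0, 0], [0, 0]] with rank 0, so corank 2. A Groebner basis of the Jacobian ideal J(f) in C{u,v} is {u^3, u*v^2, 3*u^2 + v^3}; counting standard monomials gives mu = 7. Corank 2; j^3 = u^3 is a perfect cube, so E-series; the 4-jet and mu = 7 give E_7.

Type E7, Milnor number mu = 7.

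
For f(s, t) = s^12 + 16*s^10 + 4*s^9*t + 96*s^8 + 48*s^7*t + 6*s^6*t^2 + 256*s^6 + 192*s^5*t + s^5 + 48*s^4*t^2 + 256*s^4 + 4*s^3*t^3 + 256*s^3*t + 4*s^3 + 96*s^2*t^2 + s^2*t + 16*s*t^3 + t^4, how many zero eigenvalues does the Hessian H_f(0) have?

Hessian at 0 has rank 0.

2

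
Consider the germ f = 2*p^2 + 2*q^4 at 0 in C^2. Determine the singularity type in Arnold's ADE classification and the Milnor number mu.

Type A3, Milnor number mu = 3.

The Hessian of f at 0 has rank 1. Corank 1: A-series; mu = 3 gives A_3.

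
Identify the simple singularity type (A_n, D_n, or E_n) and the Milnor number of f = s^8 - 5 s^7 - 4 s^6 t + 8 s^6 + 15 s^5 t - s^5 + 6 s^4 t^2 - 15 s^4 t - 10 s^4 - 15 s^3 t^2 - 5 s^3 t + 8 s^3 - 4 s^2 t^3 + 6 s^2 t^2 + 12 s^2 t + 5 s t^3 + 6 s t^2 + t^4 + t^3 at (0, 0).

Type E_{7}, Milnor number mu = 7.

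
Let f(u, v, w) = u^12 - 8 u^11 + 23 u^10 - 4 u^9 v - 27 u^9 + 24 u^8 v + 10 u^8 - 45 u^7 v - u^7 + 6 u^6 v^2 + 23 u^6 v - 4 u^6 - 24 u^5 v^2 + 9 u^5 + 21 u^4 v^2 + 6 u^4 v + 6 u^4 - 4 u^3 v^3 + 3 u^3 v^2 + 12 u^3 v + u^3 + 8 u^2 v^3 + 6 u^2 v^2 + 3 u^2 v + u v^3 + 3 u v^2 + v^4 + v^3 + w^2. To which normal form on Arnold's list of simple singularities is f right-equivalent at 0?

E_{7}

The Hessian of f at 0 has rank 1. Corank 2; j^3 = (u + v)^3 is a perfect cube, so E-series; the 4-jet and mu = 7 give E_7.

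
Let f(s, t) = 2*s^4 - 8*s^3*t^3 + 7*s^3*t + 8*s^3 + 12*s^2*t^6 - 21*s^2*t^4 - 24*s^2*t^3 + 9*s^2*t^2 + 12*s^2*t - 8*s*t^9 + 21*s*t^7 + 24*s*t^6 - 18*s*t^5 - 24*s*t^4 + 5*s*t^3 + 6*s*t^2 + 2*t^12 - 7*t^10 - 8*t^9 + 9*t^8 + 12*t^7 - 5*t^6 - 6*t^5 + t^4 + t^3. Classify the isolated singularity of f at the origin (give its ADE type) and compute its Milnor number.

The Hessian of f at 0 has rank 0. Corank 2; j^3 = (2*s + t)^3 is a perfect cube, so E-series; the 4-jet and mu = 7 give E_7.

Type E7, Milnor number mu = 7.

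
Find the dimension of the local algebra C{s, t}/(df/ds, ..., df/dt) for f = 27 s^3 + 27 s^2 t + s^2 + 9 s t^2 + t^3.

2

The Hessian of f at 0 has rank 1. Corank 1: A-series; mu = 2 gives A_2.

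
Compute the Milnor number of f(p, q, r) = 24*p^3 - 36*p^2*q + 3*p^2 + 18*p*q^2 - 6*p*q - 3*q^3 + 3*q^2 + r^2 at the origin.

2

The Hessian of f at 0 is [[6, -6, 0], [-6, 6, 0], [0, 0, 2]] with rank 2, so corank 1. A Groebner basis of the Jacobian ideal J(f) in C{p,q,r} is {q^2, p - q, r}; counting standard monomials gives mu = 2. Corank 1: A-series; mu = 2 gives A_2.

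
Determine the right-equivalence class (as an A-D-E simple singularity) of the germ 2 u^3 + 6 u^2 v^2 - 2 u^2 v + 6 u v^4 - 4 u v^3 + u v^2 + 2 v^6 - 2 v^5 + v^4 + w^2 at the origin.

The Hessian of f at 0 has rank 1. Corank 2; j^3 = u*(2*u^2 - 2*u*v + v^2) splits into three distinct lines over C (the quadratic factor has nonzero discriminant), so D_4.

D_{4}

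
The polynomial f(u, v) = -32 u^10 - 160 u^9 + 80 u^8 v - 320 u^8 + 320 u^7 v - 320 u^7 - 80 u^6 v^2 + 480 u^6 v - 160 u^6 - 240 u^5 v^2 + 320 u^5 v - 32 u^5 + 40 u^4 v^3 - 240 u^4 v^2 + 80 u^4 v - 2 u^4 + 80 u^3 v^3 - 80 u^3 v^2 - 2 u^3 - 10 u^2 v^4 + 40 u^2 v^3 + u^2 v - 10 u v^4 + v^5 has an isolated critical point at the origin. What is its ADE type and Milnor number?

Type D_{6}, Milnor number mu = 6.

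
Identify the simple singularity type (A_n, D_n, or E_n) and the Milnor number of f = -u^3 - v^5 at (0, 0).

The Hessian of f at 0 is [[0, 0], [0, 0]] with rank 0, so corank 2. A Groebner basis of the Jacobian ideal J(f) in C{u,v} is {v^4, u^2}; counting standard monomials gives mu = 8. Corank 2; j^3 = -u^3 is a perfect cube, so E-series; the 5-jet and mu = 8 give E_8.

Type E8, Milnor number mu = 8.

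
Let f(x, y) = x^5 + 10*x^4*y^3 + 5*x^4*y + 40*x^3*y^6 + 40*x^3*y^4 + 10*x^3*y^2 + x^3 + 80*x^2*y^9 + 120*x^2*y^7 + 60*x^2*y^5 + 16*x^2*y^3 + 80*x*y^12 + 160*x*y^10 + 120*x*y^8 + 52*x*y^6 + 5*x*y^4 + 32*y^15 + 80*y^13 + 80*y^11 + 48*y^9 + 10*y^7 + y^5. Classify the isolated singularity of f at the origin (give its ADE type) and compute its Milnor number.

Type E_8, Milnor number mu = 8.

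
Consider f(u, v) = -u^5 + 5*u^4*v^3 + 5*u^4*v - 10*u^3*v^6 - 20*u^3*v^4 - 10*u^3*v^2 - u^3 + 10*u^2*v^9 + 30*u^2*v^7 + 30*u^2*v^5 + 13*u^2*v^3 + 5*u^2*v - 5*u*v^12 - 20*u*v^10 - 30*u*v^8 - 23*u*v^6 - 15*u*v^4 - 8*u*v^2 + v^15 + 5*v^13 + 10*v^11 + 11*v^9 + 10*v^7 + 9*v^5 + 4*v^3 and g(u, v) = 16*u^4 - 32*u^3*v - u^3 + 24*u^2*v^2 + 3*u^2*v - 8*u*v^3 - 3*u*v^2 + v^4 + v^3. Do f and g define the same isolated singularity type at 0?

No.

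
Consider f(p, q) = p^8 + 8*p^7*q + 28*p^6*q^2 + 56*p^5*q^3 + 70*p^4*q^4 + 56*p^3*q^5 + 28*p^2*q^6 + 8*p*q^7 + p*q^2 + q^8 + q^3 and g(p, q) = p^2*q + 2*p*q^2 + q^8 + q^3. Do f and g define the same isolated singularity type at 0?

Yes.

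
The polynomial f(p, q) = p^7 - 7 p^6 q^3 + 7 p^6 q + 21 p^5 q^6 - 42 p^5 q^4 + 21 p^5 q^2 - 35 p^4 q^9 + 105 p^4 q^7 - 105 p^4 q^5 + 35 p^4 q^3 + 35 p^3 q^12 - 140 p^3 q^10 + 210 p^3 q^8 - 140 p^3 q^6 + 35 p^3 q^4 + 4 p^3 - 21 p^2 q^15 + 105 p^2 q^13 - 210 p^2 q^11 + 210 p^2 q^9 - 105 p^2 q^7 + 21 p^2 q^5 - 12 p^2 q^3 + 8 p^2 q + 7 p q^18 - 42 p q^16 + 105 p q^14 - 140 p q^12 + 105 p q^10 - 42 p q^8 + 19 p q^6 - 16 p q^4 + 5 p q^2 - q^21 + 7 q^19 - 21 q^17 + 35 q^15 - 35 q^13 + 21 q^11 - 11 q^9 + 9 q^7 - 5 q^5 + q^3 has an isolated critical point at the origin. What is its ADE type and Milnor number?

Type D8, Milnor number mu = 8.

The Hessian of f at 0 has rank 0. Corank 2; j^3 = (p + q)*(2*p + q)^2 has shape L^2 M (L != M), so D-series; mu = 8 gives D_8.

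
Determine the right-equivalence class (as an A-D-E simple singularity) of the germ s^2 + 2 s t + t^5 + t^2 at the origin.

A_4

The Hessian of f at 0 is [[2, 2], [2, 2]] with rank 1, so corank 1. A Groebner basis of the Jacobian ideal J(f) in C{s,t} is {t^4, s + t}; counting standard monomials gives mu = 4. Corank 1: A-series; mu = 4 gives A_4.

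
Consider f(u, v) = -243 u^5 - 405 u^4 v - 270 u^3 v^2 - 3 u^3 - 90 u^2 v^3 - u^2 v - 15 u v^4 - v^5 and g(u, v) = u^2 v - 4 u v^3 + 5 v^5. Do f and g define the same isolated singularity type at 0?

The Hessian of f at 0 has rank 0. Corank 2; j^3 = -u^2*(3*u + v) has shape L^2 M (L != M), so D-series; mu = 6 gives D_6. The Hessian of g at 0 has rank 0. Corank 2; j^3 = u^2*v has shape L^2 M (L != M), so D-series; mu = 6 gives D_6. Both have type D_6, hence right-equivalent.

Yes.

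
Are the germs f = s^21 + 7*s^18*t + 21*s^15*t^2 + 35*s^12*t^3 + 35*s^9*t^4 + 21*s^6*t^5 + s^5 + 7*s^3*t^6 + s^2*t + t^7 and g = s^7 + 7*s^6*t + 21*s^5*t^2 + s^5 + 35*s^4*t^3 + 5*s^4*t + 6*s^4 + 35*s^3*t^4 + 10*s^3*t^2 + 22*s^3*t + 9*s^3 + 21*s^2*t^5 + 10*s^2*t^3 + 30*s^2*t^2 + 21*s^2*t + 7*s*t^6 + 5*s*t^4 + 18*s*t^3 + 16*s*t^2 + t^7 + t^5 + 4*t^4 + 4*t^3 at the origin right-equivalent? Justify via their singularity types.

Yes.

The Hessian of f at 0 has rank 0. Corank 2; j^3 = s^2*t has shape L^2 M (L != M), so D-series; mu = 8 gives D_8. The Hessian of g at 0 has rank 0. Corank 2; j^3 = (s + t)*(3*s + 2*t)^2 has shape L^2 M (L != M), so D-series; mu = 8 gives D_8. Both have type D_8, hence right-equivalent.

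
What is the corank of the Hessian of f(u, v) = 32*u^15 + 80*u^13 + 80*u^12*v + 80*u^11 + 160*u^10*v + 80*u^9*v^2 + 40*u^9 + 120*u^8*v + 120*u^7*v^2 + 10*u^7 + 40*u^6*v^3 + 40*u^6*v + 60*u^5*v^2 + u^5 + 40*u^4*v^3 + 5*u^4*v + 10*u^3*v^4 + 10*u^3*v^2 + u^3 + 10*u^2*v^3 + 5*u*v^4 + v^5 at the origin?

2

The Hessian at 0 is [[0, 0], [0, 0]] of rank 0; hence corank 2.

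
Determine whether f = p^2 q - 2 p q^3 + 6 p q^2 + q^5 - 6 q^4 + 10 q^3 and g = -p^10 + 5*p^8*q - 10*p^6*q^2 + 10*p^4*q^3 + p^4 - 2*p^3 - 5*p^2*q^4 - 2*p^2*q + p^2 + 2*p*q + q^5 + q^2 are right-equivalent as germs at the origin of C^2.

The Hessian of f at 0 has rank 0. Corank 2; j^3 = q*(p^2 + 6*p*q + 10*q^2) splits into three distinct lines over C (the quadratic factor has nonzero discriminant), so D_4. The Hessian of g at 0 has rank 1. Corank 1: A-series; mu = 4 gives A_4. f is D_4 but g is A_4, hence not right-equivalent.

No.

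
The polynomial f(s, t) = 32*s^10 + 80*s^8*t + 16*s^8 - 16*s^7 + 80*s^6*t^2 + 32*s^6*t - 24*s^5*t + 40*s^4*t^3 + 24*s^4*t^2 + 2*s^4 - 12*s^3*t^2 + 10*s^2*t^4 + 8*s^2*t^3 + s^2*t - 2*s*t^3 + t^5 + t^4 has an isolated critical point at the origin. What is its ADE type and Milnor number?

Type D5, Milnor number mu = 5.

The Hessian of f at 0 is [[0, 0], [0, 0]] with rank 0, so corank 2. A Groebner basis of the Jacobian ideal J(f) in C{s,t} is {s*t^2, -s*t + t^3, s^2 + 4*s*t}; counting standard monomials gives mu = 5. Corank 2; j^3 = s^2*t has shape L^2 M (L != M), so D-series; mu = 5 gives D_5.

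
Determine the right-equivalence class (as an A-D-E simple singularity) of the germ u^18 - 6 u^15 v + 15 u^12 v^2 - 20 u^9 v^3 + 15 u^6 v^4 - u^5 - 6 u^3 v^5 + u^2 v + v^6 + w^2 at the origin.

The Hessian of f at 0 has rank 1. Corank 2; j^3 = u^2*v has shape L^2 M (L != M), so D-series; mu = 7 gives D_7.

D_7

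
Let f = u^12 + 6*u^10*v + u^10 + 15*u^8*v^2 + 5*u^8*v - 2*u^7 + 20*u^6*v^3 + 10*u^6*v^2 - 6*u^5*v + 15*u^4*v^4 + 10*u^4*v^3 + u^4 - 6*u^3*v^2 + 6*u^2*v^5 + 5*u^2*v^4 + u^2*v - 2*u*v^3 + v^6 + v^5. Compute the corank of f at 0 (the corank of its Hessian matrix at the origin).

2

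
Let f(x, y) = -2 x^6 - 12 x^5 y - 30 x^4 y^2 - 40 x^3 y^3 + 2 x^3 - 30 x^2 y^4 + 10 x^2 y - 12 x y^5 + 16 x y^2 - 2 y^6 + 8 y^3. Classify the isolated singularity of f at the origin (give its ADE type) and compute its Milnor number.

The Hessian of f at 0 is [[0, 0], [0, 0]] with rank 0, so corank 2. A Groebner basis of the Jacobian ideal J(f) in C{x,y} is {x*y/6 + y^5 + y^2/3, x*y^2 + 2*y^3, x^2 + 3*x*y + 2*y^2}; counting standard monomials gives mu = 7. Corank 2; j^3 = 2*(x + y)*(x + 2*y)^2 has shape L^2 M (L != M), so D-series; mu = 7 gives D_7.

Type D7, Milnor number mu = 7.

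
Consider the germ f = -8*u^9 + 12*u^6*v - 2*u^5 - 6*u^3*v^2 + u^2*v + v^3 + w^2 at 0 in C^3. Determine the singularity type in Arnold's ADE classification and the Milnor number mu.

Type D4, Milnor number mu = 4.

The Hessian of f at 0 has rank 1. Corank 2; j^3 = v*(u^2 + v^2) splits into three distinct lines over C (the quadratic factor has nonzero discriminant), so D_4.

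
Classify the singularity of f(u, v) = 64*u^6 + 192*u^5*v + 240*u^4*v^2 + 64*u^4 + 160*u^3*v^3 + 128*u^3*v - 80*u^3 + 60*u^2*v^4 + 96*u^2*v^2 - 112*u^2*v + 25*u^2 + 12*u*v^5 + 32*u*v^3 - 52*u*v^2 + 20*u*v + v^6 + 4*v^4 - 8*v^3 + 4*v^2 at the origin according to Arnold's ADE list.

The Hessian of f at 0 is [[50, 20], [20, 8]] with rank 1, so corank 1. A Groebner basis of the Jacobian ideal J(f) in C{u,v} is {u*v^2 + 275*u*v/2 - 5625*u/16 + 485*v^2/8 - 1125*v/8, -625*u*v/2 + 3125*u/4 + v^3 - 275*v^2/2 + 625*v/2, u^2 + u*v - 5*u/8 + v^2/4 - v/4}; counting standard monomials gives mu = 5. Corank 1: A-series; mu = 5 gives A_5.

A_5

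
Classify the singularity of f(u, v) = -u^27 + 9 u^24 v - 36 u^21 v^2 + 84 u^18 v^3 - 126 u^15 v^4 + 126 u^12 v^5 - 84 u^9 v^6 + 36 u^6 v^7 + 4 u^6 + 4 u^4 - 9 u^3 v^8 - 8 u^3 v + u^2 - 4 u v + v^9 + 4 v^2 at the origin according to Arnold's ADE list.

A_8

The Hessian of f at 0 has rank 1. Corank 1: A-series; mu = 8 gives A_8.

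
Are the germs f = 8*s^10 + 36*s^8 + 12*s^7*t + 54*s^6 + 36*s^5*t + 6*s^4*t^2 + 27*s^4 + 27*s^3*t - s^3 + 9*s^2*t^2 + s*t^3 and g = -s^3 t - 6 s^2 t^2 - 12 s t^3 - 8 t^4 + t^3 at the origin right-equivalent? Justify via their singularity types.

The Hessian of f at 0 has rank 0. Corank 2; j^3 = -s^3 is a perfect cube, so E-series; the 4-jet and mu = 7 give E_7. The Hessian of g at 0 has rank 0. Corank 2; j^3 = t^3 is a perfect cube, so E-series; the 4-jet and mu = 7 give E_7. Both have type E_7, hence right-equivalent.

Yes.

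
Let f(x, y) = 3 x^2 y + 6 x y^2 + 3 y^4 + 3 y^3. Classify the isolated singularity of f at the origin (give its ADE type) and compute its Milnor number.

Type D_{5}, Milnor number mu = 5.

The Hessian of f at 0 has rank 0. Corank 2; j^3 = 3*y*(x + y)^2 has shape L^2 M (L != M), so D-series; mu = 5 gives D_5.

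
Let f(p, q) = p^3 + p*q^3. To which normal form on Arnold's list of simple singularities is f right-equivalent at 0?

E_7

The Hessian of f at 0 is [[0, 0], [0, 0]] with rank 0, so corank 2. A Groebner basis of the Jacobian ideal J(f) in C{p,q} is {p^3, p*q^2, 3*p^2 + q^3}; counting standard monomials gives mu = 7. Corank 2; j^3 = p^3 is a perfect cube, so E-series; the 4-jet and mu = 7 give E_7.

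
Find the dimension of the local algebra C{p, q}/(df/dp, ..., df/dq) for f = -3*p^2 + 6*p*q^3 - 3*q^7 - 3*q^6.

The Hessian of f at 0 has rank 1. Corank 1: A-series; mu = 6 gives A_6.

6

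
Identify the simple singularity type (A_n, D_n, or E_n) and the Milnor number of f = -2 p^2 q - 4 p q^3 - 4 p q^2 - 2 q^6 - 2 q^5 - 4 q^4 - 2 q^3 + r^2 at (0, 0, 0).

Type D_{7}, Milnor number mu = 7.

The Hessian of f at 0 is [[0, 0, 0], [0, 0, 0], [0, 0, 2]] with rank 1, so corank 2. A Groebner basis of the Jacobian ideal J(f) in C{p,q,r} is {p^3 - p^2/2 - 7*p*q^2/2 + 3*p*q/2 + 2*q^2, p^2*q + p^2/6 + 13*p*q^2/6 - 5*p*q/6 - q^2, p*q + q^3 + q^2, r}; counting standard monomials gives mu = 7. Corank 2; j^3 = -2*q*(p + q)^2 has shape L^2 M (L != M), so D-series; mu = 7 gives D_7.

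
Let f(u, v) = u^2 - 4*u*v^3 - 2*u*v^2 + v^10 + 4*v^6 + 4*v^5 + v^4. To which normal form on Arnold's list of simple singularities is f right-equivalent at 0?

A_9

The Hessian of f at 0 is [[2, 0], [0, 0]] with rank 1, so corank 1. A Groebner basis of the Jacobian ideal J(f) in C{u,v} is {u^4 - u^3/12 + u^2*v/8 - 5*u^2/48 + 7*u*v^2/48 - u*v/48 + u/96 - v^2/96, u^3*v - u^3/2 + u^2*v/2 - 3*u^2/8 + u*v^2/2 - u*v/16 + u/32 - v^2/32, -u^3/3 + u^2*v^2 - u^2*v/2 + u^2/3 - 5*u*v^2/12 + u*v/24 - u/48 + v^2/48, -u/2 + v^3 + v^2/2}; counting standard monomials gives mu = 9. Corank 1: A-series; mu = 9 gives A_9.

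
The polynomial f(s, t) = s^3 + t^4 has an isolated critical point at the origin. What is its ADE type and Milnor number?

The Hessian of f at 0 has rank 0. Corank 2; j^3 = s^3 is a perfect cube, so E-series; the 4-jet and mu = 6 give E_6.

Type E6, Milnor number mu = 6.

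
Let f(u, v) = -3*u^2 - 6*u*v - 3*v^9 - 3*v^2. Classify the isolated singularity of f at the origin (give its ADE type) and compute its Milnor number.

Type A_{8}, Milnor number mu = 8.

The Hessian of f at 0 is [[-6, -6], [-6, -6]] with rank 1, so corank 1. A Groebner basis of the Jacobian ideal J(f) in C{u,v} is {v^8, u + v}; counting standard monomials gives mu = 8. Corank 1: A-series; mu = 8 gives A_8.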